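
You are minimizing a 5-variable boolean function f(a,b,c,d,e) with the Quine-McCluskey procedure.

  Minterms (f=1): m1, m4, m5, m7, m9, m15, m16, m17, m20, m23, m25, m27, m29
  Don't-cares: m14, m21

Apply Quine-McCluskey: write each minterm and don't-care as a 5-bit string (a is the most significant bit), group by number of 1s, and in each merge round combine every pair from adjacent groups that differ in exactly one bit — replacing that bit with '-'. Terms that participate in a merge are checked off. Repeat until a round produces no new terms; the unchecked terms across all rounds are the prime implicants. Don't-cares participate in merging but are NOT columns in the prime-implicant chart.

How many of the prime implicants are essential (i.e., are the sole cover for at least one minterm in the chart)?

6

size-2^0 implicants → 00001(✓)  00100(✓)  00101(✓)  00111(✓)  01001(✓)  01110(✓)  01111(✓)  10000(✓)  10001(✓)  10100(✓)  10101(✓)  10111(✓)  11001(✓)  11011(✓)  11101(✓)
size-2^1 implicants → -0001(✓)  -0100(✓)  -0101(✓)  -0111(✓)  -1001(✓)  0-001(✓)  0-111  00-01(✓)  001-1(✓)  0010-(✓)  0111-  1-001(✓)  1-101(✓)  10-00(✓)  10-01(✓)  1000-(✓)  101-1(✓)  1010-(✓)  11-01(✓)  110-1
size-2^2 implicants → --001  -0-01  -01-1  -010-  1--01  10-0-
Unchecked terms (primes): --001, -0-01, -01-1, -010-, 0-111, 0111-, 1--01, 10-0-, 110-1
Minterm coverage:
  m1 ⊆ --001,-0-01
  m4 ⊆ -010- [E]
  m5 ⊆ -0-01,-01-1,-010-
  m7 ⊆ -01-1,0-111
  m9 ⊆ --001 [E]
  m15 ⊆ 0-111,0111-
  m16 ⊆ 10-0- [E]
  m17 ⊆ --001,-0-01,1--01,10-0-
  m20 ⊆ -010-,10-0-
  m23 ⊆ -01-1 [E]
  m25 ⊆ --001,1--01,110-1
  m27 ⊆ 110-1 [E]
  m29 ⊆ 1--01 [E]
E = {--001, -01-1, -010-, 1--01, 10-0-, 110-1}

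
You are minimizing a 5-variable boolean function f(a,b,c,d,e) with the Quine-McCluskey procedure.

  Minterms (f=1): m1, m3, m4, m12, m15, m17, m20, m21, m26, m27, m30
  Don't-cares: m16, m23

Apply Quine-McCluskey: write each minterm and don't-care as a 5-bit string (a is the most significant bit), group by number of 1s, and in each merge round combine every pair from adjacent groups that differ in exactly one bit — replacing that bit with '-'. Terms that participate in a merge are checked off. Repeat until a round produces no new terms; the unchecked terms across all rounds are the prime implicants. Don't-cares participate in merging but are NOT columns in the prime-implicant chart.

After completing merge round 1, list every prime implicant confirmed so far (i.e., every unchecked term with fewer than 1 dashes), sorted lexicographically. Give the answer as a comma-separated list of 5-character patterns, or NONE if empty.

Round 0: 00001✓ 00011✓ 00100✓ 01100✓ 01111 10000✓ 10001✓ 10100✓ 10101✓ 10111✓ 11010✓ 11011✓ 11110✓
Round 1: -0001 -0100 0-100 000-1 10-00✓ 10-01✓ 1000-✓ 101-1 1010-✓ 11-10 1101-
Round 2: 10-0-
PIs = {-0001, -0100, 0-100, 000-1, 01111, 10-0-, 101-1, 11-10, 1101-}

01111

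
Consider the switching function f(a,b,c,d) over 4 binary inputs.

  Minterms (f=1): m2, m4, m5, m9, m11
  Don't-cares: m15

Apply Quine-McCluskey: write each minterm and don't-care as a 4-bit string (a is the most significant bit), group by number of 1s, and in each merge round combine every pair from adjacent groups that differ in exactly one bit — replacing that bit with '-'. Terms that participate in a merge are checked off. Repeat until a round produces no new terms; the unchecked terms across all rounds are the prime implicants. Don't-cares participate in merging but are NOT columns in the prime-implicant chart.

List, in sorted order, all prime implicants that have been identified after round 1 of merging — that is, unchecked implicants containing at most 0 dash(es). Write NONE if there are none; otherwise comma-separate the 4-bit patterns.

0010

Round 0: 0010 0100✓ 0101✓ 1001✓ 1011✓ 1111✓
Round 1: 010- 1-11 10-1
PIs = {0010, 010-, 1-11, 10-1}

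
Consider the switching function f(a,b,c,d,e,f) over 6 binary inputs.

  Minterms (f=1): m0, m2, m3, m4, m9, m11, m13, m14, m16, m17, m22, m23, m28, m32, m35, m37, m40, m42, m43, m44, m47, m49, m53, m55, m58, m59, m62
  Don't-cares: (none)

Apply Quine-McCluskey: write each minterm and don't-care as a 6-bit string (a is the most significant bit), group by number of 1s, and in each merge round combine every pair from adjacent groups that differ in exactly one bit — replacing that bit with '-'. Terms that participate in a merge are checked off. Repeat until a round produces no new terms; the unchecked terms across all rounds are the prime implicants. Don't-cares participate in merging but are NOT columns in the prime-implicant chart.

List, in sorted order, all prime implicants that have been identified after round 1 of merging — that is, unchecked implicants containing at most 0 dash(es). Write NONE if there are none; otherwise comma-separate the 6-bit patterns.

001110, 011100

[col 0] 000000*, 000010*, 000011*, 000100*, 001001*, 001011*, 001101*, 001110, 010000*, 010001*, 010110*, 010111*, 011100, 100000*, 100011*, 100101*, 101000*, 101010*, 101011*, 101100*, 101111*, 110001*, 110101*, 110111*, 111010*, 111011*, 111110*
[col 1] -00000, -00011*, -01011*, -10001, -10111, 0-0000, 00-011*, 000-00, 0000-0, 00001-, 001-01, 0010-1, 01000-, 01011-, 1-0101, 1-1010*, 1-1011*, 10-000, 10-011*, 101-00, 101-11, 1010-0, 10101-*, 110-01, 1101-1, 111-10, 11101-*
[col 2] -0-011, 1-101-
Prime implicants: -0-011, -00000, -10001, -10111, 0-0000, 000-00, 0000-0, 00001-, 001-01, 0010-1, 001110, 01000-, 01011-, 011100, 1-0101, 1-101-, 10-000, 101-00, 101-11, 1010-0, 110-01, 1101-1, 111-10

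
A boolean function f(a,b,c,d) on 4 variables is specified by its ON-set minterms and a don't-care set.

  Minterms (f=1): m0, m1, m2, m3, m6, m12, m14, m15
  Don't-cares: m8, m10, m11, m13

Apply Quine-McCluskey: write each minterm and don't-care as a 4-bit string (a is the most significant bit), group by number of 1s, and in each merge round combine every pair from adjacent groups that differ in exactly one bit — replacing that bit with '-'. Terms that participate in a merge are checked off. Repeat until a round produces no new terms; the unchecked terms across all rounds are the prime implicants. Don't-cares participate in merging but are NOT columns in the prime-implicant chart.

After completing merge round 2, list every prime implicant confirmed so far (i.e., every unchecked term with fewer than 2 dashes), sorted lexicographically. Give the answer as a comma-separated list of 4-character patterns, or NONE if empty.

size-2^0 implicants → 0000(✓)  0001(✓)  0010(✓)  0011(✓)  0110(✓)  1000(✓)  1010(✓)  1011(✓)  1100(✓)  1101(✓)  1110(✓)  1111(✓)
size-2^1 implicants → -000(✓)  -010(✓)  -011(✓)  -110(✓)  0-10(✓)  00-0(✓)  00-1(✓)  000-(✓)  001-(✓)  1-00(✓)  1-10(✓)  1-11(✓)  10-0(✓)  101-(✓)  11-0(✓)  11-1(✓)  110-(✓)  111-(✓)
size-2^2 implicants → --10  -0-0  -01-  00--  1--0  1-1-  11--
Unchecked terms (primes): --10, -0-0, -01-, 00--, 1--0, 1-1-, 11--

NONE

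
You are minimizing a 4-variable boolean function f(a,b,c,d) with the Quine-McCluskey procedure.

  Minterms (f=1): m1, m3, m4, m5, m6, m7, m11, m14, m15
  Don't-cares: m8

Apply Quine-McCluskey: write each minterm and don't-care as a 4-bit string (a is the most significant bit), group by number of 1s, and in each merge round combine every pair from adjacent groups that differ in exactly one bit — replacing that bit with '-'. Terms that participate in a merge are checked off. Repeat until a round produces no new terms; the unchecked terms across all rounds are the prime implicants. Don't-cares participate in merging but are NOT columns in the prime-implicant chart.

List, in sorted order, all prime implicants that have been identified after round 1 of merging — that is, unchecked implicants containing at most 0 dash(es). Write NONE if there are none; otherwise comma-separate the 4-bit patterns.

1000

size-2^0 implicants → 0001(✓)  0011(✓)  0100(✓)  0101(✓)  0110(✓)  0111(✓)  1000  1011(✓)  1110(✓)  1111(✓)
size-2^1 implicants → -011(✓)  -110(✓)  -111(✓)  0-01(✓)  0-11(✓)  00-1(✓)  01-0(✓)  01-1(✓)  010-(✓)  011-(✓)  1-11(✓)  111-(✓)
size-2^2 implicants → --11  -11-  0--1  01--
Unchecked terms (primes): --11, -11-, 0--1, 01--, 1000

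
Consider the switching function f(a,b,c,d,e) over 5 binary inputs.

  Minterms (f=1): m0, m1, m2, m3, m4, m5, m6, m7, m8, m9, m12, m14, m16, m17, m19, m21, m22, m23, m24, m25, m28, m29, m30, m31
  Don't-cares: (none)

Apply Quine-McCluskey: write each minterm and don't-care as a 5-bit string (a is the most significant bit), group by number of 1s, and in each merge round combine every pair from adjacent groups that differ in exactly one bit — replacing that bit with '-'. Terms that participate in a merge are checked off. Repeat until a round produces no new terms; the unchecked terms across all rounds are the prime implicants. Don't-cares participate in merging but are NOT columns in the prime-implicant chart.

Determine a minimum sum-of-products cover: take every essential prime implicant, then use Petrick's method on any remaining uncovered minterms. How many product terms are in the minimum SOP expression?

[col 0] 00000*, 00001*, 00010*, 00011*, 00100*, 00101*, 00110*, 00111*, 01000*, 01001*, 01100*, 01110*, 10000*, 10001*, 10011*, 10101*, 10110*, 10111*, 11000*, 11001*, 11100*, 11101*, 11110*, 11111*
[col 1] -0000*, -0001*, -0011*, -0101*, -0110*, -0111*, -1000*, -1001*, -1100*, -1110*, 0-000*, 0-001*, 0-100*, 0-110*, 00-00*, 00-01*, 00-10*, 00-11*, 000-0*, 000-1*, 0000-*, 0001-*, 001-0*, 001-1*, 0010-*, 0011-*, 01-00*, 0100-*, 011-0*, 1-000*, 1-001*, 1-101*, 1-110*, 1-111*, 10-01*, 10-11*, 100-1*, 1000-*, 101-1*, 1011-*, 11-00*, 11-01*, 1100-*, 111-0*, 111-1*, 1110-*, 1111-*
[col 2] --000*, --001*, --110, -0-01*, -0-11*, -00-1*, -000-*, -01-1*, -011-, -1-00, -100-*, -11-0, 0--00, 0-00-*, 0-1-0, 00--0*, 00--1*, 00-0-*, 00-1-*, 000--*, 001--*, 1--01, 1-00-*, 1-1-1, 1-11-, 10--1*, 11-0-, 111--
[col 3] --00-, -0--1, 00---
Prime implicants: --00-, --110, -0--1, -011-, -1-00, -11-0, 0--00, 0-1-0, 00---, 1--01, 1-1-1, 1-11-, 11-0-, 111--
PI chart (minterm → PIs covering it):
  0 | --00-,0--00,00---
  1 | --00-,-0--1,00---
  2 | 00---  (sole → essential)
  3 | -0--1,00---
  4 | 0--00,0-1-0,00---
  5 | -0--1,00---
  6 | --110,-011-,0-1-0,00---
  7 | -0--1,-011-,00---
  8 | --00-,-1-00,0--00
  9 | --00-  (sole → essential)
  12 | -1-00,-11-0,0--00,0-1-0
  14 | --110,-11-0,0-1-0
  16 | --00-  (sole → essential)
  17 | --00-,-0--1,1--01
  19 | -0--1  (sole → essential)
  21 | -0--1,1--01,1-1-1
  22 | --110,-011-,1-11-
  23 | -0--1,-011-,1-1-1,1-11-
  24 | --00-,-1-00,11-0-
  25 | --00-,1--01,11-0-
  28 | -1-00,-11-0,11-0-,111--
  29 | 1--01,1-1-1,11-0-,111--
  30 | --110,-11-0,1-11-,111--
  31 | 1-1-1,1-11-,111--
Essential prime implicants: --00-, -0--1, 00---
Petrick residual → --110, -1-00, 1-1-1
Minimum SOP uses 6 PIs: c'd' + cde' + b'e + bd'e' + a'b' + ace

6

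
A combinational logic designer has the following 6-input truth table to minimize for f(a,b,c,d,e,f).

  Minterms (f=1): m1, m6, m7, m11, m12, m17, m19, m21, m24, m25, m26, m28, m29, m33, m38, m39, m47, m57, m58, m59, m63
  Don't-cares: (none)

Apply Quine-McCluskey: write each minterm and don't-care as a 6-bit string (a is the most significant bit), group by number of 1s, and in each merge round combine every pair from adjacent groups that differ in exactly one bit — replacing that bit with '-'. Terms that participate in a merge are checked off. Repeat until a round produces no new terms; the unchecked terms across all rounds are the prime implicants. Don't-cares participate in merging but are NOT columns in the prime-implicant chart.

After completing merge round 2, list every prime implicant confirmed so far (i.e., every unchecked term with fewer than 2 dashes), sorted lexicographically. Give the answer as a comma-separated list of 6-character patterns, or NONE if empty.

[col 0] 000001*, 000110*, 000111*, 001011, 001100*, 010001*, 010011*, 010101*, 011000*, 011001*, 011010*, 011100*, 011101*, 100001*, 100110*, 100111*, 101111*, 111001*, 111010*, 111011*, 111111*
[col 1] -00001, -00110*, -00111*, -11001, -11010, 0-0001, 0-1100, 00011-*, 01-001*, 01-101*, 010-01*, 0100-1, 011-00*, 011-01*, 0110-0, 01100-*, 01110-*, 1-1111, 10-111, 10011-*, 111-11, 1110-1, 11101-
[col 2] -0011-, 01--01, 011-0-
Prime implicants: -00001, -0011-, -11001, -11010, 0-0001, 0-1100, 001011, 01--01, 0100-1, 011-0-, 0110-0, 1-1111, 10-111, 111-11, 1110-1, 11101-

-00001, -11001, -11010, 0-0001, 0-1100, 001011, 0100-1, 0110-0, 1-1111, 10-111, 111-11, 1110-1, 11101-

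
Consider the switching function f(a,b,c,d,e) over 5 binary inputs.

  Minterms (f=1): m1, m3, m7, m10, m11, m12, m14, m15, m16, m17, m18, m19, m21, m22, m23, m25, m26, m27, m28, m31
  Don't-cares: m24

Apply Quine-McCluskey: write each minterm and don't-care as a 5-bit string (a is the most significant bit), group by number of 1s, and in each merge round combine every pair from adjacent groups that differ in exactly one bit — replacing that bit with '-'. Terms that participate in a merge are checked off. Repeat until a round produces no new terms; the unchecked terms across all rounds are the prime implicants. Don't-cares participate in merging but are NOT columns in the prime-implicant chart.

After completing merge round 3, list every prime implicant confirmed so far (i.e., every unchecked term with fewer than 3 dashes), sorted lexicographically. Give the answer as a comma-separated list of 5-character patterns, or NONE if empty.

-00-1, -101-, -1100, 01-1-, 011-0, 10--1, 10-1-, 11-00

[col 0] 00001*, 00011*, 00111*, 01010*, 01011*, 01100*, 01110*, 01111*, 10000*, 10001*, 10010*, 10011*, 10101*, 10110*, 10111*, 11000*, 11001*, 11010*, 11011*, 11100*, 11111*
[col 1] -0001*, -0011*, -0111*, -1010*, -1011*, -1100, -1111*, 0-011*, 0-111*, 00-11*, 000-1*, 01-10*, 01-11*, 0101-*, 011-0, 0111-*, 1-000*, 1-001*, 1-010*, 1-011*, 1-111*, 10-01*, 10-10*, 10-11*, 100-0*, 100-1*, 1000-*, 1001-*, 101-1*, 1011-*, 11-00, 11-11*, 110-0*, 110-1*, 1100-*, 1101-*
[col 2] --011*, --111*, -0-11*, -00-1, -1-11*, -101-, 0--11*, 01-1-, 1--11*, 1-0-0*, 1-0-1*, 1-00-*, 1-01-*, 10--1, 10-1-, 100--*, 110--*
[col 3] ---11, 1-0--
Prime implicants: ---11, -00-1, -101-, -1100, 01-1-, 011-0, 1-0--, 10--1, 10-1-, 11-00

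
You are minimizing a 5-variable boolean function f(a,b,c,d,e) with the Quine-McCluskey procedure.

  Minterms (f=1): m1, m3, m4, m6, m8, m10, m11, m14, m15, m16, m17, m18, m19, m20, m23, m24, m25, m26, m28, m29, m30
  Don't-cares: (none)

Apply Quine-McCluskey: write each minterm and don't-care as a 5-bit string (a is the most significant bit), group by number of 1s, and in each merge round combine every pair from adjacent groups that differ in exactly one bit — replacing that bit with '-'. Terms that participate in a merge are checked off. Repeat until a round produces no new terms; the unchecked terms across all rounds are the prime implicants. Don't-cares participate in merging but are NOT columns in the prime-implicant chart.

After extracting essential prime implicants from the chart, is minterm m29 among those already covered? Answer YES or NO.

size-2^0 implicants → 00001(✓)  00011(✓)  00100(✓)  00110(✓)  01000(✓)  01010(✓)  01011(✓)  01110(✓)  01111(✓)  10000(✓)  10001(✓)  10010(✓)  10011(✓)  10100(✓)  10111(✓)  11000(✓)  11001(✓)  11010(✓)  11100(✓)  11101(✓)  11110(✓)
size-2^1 implicants → -0001(✓)  -0011(✓)  -0100  -1000(✓)  -1010(✓)  -1110(✓)  0-011  0-110  000-1(✓)  001-0  01-10(✓)  01-11(✓)  010-0(✓)  0101-(✓)  0111-(✓)  1-000(✓)  1-001(✓)  1-010(✓)  1-100(✓)  10-00(✓)  10-11  100-0(✓)  100-1(✓)  1000-(✓)  1001-(✓)  11-00(✓)  11-01(✓)  11-10(✓)  110-0(✓)  1100-(✓)  111-0(✓)  1110-(✓)
size-2^2 implicants → -00-1  -1-10  -10-0  01-1-  1--00  1-0-0  1-00-  100--  11--0  11-0-
Unchecked terms (primes): -00-1, -0100, -1-10, -10-0, 0-011, 0-110, 001-0, 01-1-, 1--00, 1-0-0, 1-00-, 10-11, 100--, 11--0, 11-0-
Minterm coverage:
  m1 ⊆ -00-1 [E]
  m3 ⊆ -00-1,0-011
  m4 ⊆ -0100,001-0
  m6 ⊆ 0-110,001-0
  m8 ⊆ -10-0 [E]
  m10 ⊆ -1-10,-10-0,01-1-
  m11 ⊆ 0-011,01-1-
  m14 ⊆ -1-10,0-110,01-1-
  m15 ⊆ 01-1- [E]
  m16 ⊆ 1--00,1-0-0,1-00-,100--
  m17 ⊆ -00-1,1-00-,100--
  m18 ⊆ 1-0-0,100--
  m19 ⊆ -00-1,10-11,100--
  m20 ⊆ -0100,1--00
  m23 ⊆ 10-11 [E]
  m24 ⊆ -10-0,1--00,1-0-0,1-00-,11--0,11-0-
  m25 ⊆ 1-00-,11-0-
  m26 ⊆ -1-10,-10-0,1-0-0,11--0
  m28 ⊆ 1--00,11--0,11-0-
  m29 ⊆ 11-0- [E]
  m30 ⊆ -1-10,11--0
E = {-00-1, -10-0, 01-1-, 10-11, 11-0-}

YES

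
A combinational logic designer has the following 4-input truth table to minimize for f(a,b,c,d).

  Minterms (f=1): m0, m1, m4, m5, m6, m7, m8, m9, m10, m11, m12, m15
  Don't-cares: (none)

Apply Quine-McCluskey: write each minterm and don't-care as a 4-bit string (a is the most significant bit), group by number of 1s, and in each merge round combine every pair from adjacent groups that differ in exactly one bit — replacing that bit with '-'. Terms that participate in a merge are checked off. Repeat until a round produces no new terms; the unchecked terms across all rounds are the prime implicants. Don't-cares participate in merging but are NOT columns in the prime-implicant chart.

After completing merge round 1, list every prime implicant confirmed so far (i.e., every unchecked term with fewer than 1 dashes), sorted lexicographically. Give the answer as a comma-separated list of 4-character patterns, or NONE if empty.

NONE

[col 0] 0000*, 0001*, 0100*, 0101*, 0110*, 0111*, 1000*, 1001*, 1010*, 1011*, 1100*, 1111*
[col 1] -000*, -001*, -100*, -111, 0-00*, 0-01*, 000-*, 01-0*, 01-1*, 010-*, 011-*, 1-00*, 1-11, 10-0*, 10-1*, 100-*, 101-*
[col 2] --00, -00-, 0-0-, 01--, 10--
Prime implicants: --00, -00-, -111, 0-0-, 01--, 1-11, 10--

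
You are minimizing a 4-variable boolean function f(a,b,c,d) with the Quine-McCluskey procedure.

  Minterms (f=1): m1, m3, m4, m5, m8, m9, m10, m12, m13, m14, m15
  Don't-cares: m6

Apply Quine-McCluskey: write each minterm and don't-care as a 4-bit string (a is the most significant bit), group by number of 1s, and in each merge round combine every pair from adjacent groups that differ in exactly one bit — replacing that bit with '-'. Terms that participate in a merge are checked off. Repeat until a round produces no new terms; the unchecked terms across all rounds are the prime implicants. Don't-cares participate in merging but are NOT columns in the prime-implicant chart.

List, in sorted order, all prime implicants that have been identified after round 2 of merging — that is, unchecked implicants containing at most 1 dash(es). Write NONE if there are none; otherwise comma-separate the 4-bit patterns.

00-1

size-2^0 implicants → 0001(✓)  0011(✓)  0100(✓)  0101(✓)  0110(✓)  1000(✓)  1001(✓)  1010(✓)  1100(✓)  1101(✓)  1110(✓)  1111(✓)
size-2^1 implicants → -001(✓)  -100(✓)  -101(✓)  -110(✓)  0-01(✓)  00-1  01-0(✓)  010-(✓)  1-00(✓)  1-01(✓)  1-10(✓)  10-0(✓)  100-(✓)  11-0(✓)  11-1(✓)  110-(✓)  111-(✓)
size-2^2 implicants → --01  -1-0  -10-  1--0  1-0-  11--
Unchecked terms (primes): --01, -1-0, -10-, 00-1, 1--0, 1-0-, 11--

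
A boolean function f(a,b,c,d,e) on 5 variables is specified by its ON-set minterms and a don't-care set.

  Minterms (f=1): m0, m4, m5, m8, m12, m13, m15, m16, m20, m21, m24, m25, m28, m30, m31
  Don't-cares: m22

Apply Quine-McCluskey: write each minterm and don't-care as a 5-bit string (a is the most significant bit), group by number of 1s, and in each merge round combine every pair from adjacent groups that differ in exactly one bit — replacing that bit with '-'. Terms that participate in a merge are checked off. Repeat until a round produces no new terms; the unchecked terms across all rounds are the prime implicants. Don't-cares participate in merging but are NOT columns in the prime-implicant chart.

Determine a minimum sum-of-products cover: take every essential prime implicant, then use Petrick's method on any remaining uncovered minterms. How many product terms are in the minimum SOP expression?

5

Round 0: 00000✓ 00100✓ 00101✓ 01000✓ 01100✓ 01101✓ 01111✓ 10000✓ 10100✓ 10101✓ 10110✓ 11000✓ 11001✓ 11100✓ 11110✓ 11111✓
Round 1: -0000✓ -0100✓ -0101✓ -1000✓ -1100✓ -1111 0-000✓ 0-100✓ 0-101✓ 00-00✓ 0010-✓ 01-00✓ 011-1 0110-✓ 1-000✓ 1-100✓ 1-110✓ 10-00✓ 101-0✓ 1010-✓ 11-00✓ 1100- 111-0✓ 1111-
Round 2: --000✓ --100✓ -0-00✓ -010- -1-00✓ 0--00✓ 0-10- 1--00✓ 1-1-0
Round 3: ---00
PIs = {---00, -010-, -1111, 0-10-, 011-1, 1-1-0, 1100-, 1111-}
Coverage chart:
  m0: ---00 ←essential
  m4: ---00,-010-,0-10-
  m5: -010-,0-10-
  m8: ---00 ←essential
  m12: ---00,0-10-
  m13: 0-10-,011-1
  m15: -1111,011-1
  m16: ---00 ←essential
  m20: ---00,-010-,1-1-0
  m21: -010- ←essential
  m24: ---00,1100-
  m25: 1100- ←essential
  m28: ---00,1-1-0
  m30: 1-1-0,1111-
  m31: -1111,1111-
Essential: ---00, -010-, 1100-
Petrick residual → 011-1, 1111-
Min cover (5 terms): d'e' + b'cd' + a'bce + abc'd' + abcd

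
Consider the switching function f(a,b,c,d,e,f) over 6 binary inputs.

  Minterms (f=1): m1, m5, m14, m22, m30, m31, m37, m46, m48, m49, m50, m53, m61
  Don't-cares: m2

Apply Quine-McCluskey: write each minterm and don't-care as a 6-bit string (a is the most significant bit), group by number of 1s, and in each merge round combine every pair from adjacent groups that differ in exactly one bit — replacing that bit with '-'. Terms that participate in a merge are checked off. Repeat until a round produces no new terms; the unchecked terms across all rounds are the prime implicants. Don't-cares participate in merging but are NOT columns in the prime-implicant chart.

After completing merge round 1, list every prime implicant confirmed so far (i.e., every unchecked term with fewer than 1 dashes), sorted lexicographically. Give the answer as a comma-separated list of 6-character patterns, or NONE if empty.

[col 0] 000001*, 000010, 000101*, 001110*, 010110*, 011110*, 011111*, 100101*, 101110*, 110000*, 110001*, 110010*, 110101*, 111101*
[col 1] -00101, -01110, 0-1110, 000-01, 01-110, 01111-, 1-0101, 11-101, 110-01, 1100-0, 11000-
Prime implicants: -00101, -01110, 0-1110, 000-01, 000010, 01-110, 01111-, 1-0101, 11-101, 110-01, 1100-0, 11000-

000010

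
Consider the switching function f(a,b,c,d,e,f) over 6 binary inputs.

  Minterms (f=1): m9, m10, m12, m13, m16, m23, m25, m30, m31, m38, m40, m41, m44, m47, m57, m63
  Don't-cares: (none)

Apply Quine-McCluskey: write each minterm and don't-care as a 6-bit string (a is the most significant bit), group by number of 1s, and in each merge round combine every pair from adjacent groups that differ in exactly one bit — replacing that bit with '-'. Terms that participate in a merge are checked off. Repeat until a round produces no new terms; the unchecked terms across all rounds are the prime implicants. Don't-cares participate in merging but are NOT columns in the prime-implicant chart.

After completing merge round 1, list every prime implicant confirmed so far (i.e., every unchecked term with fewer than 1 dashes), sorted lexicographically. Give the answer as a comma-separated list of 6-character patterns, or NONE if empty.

001010, 010000, 100110

Round 0: 001001✓ 001010 001100✓ 001101✓ 010000 010111✓ 011001✓ 011110✓ 011111✓ 100110 101000✓ 101001✓ 101100✓ 101111✓ 111001✓ 111111✓
Round 1: -01001✓ -01100 -11001✓ -11111 0-1001✓ 001-01 00110- 01-111 01111- 1-1001✓ 1-1111 101-00 10100-
Round 2: --1001
PIs = {--1001, -01100, -11111, 001-01, 001010, 00110-, 01-111, 010000, 01111-, 1-1111, 100110, 101-00, 10100-}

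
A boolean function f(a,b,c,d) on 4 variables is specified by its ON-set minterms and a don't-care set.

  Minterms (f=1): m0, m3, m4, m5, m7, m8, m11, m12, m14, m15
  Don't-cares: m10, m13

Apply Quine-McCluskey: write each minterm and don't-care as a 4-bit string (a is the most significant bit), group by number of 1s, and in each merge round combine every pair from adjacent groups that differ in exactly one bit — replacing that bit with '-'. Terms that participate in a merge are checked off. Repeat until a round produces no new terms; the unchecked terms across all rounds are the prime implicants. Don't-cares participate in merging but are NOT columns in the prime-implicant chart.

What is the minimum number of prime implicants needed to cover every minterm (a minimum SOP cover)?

4

Round 0: 0000✓ 0011✓ 0100✓ 0101✓ 0111✓ 1000✓ 1010✓ 1011✓ 1100✓ 1101✓ 1110✓ 1111✓
Round 1: -000✓ -011✓ -100✓ -101✓ -111✓ 0-00✓ 0-11✓ 01-1✓ 010-✓ 1-00✓ 1-10✓ 1-11✓ 10-0✓ 101-✓ 11-0✓ 11-1✓ 110-✓ 111-✓
Round 2: --00 --11 -1-1 -10- 1--0 1-1- 11--
PIs = {--00, --11, -1-1, -10-, 1--0, 1-1-, 11--}
Coverage chart:
  m0: --00 ←essential
  m3: --11 ←essential
  m4: --00,-10-
  m5: -1-1,-10-
  m7: --11,-1-1
  m8: --00,1--0
  m11: --11,1-1-
  m12: --00,-10-,1--0,11--
  m14: 1--0,1-1-,11--
  m15: --11,-1-1,1-1-,11--
Essential: --00, --11
Petrick residual → -1-1, 1--0
Min cover (4 terms): c'd' + cd + bd + ad'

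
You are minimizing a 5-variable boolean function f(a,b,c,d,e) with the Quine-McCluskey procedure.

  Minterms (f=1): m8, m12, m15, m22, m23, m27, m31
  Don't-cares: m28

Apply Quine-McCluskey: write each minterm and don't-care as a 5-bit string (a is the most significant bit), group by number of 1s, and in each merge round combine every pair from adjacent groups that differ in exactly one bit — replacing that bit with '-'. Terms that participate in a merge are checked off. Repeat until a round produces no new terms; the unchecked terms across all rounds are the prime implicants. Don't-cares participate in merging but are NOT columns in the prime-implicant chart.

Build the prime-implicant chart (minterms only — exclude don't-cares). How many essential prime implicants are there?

[col 0] 01000*, 01100*, 01111*, 10110*, 10111*, 11011*, 11100*, 11111*
[col 1] -1100, -1111, 01-00, 1-111, 1011-, 11-11
Prime implicants: -1100, -1111, 01-00, 1-111, 1011-, 11-11
PI chart (minterm → PIs covering it):
  8 | 01-00  (sole → essential)
  12 | -1100,01-00
  15 | -1111  (sole → essential)
  22 | 1011-  (sole → essential)
  23 | 1-111,1011-
  27 | 11-11  (sole → essential)
  31 | -1111,1-111,11-11
Essential prime implicants: -1111, 01-00, 1011-, 11-11

4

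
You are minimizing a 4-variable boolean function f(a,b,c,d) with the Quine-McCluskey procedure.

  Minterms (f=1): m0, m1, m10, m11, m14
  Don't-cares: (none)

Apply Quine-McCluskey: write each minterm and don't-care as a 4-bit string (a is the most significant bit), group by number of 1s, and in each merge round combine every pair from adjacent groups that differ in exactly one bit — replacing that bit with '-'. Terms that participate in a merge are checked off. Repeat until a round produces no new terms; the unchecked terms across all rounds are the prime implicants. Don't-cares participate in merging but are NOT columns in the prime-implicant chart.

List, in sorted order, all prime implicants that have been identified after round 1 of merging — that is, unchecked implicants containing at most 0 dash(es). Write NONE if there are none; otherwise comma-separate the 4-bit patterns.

NONE

[col 0] 0000*, 0001*, 1010*, 1011*, 1110*
[col 1] 000-, 1-10, 101-
Prime implicants: 000-, 1-10, 101-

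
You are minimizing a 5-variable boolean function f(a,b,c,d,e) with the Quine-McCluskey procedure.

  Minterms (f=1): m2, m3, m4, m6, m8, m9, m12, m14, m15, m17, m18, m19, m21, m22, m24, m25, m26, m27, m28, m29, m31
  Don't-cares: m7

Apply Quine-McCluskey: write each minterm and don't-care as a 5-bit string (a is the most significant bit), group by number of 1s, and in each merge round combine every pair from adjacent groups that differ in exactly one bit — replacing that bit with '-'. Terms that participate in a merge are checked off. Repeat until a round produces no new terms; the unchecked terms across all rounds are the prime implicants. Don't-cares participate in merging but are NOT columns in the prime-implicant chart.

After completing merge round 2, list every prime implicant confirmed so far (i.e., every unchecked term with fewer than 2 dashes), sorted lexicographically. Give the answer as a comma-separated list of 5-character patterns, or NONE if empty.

-1111

size-2^0 implicants → 00010(✓)  00011(✓)  00100(✓)  00110(✓)  00111(✓)  01000(✓)  01001(✓)  01100(✓)  01110(✓)  01111(✓)  10001(✓)  10010(✓)  10011(✓)  10101(✓)  10110(✓)  11000(✓)  11001(✓)  11010(✓)  11011(✓)  11100(✓)  11101(✓)  11111(✓)
size-2^1 implicants → -0010(✓)  -0011(✓)  -0110(✓)  -1000(✓)  -1001(✓)  -1100(✓)  -1111  0-100(✓)  0-110(✓)  0-111(✓)  00-10(✓)  00-11(✓)  0001-(✓)  001-0(✓)  0011-(✓)  01-00(✓)  0100-(✓)  011-0(✓)  0111-(✓)  1-001(✓)  1-010(✓)  1-011(✓)  1-101(✓)  10-01(✓)  10-10(✓)  100-1(✓)  1001-(✓)  11-00(✓)  11-01(✓)  11-11(✓)  110-0(✓)  110-1(✓)  1100-(✓)  1101-(✓)  111-1(✓)  1110-(✓)
size-2^2 implicants → -0-10  -001-  -1-00  -100-  0-1-0  0-11-  00-1-  1--01  1-0-1  1-01-  11--1  11-0-  110--
Unchecked terms (primes): -0-10, -001-, -1-00, -100-, -1111, 0-1-0, 0-11-, 00-1-, 1--01, 1-0-1, 1-01-, 11--1, 11-0-, 110--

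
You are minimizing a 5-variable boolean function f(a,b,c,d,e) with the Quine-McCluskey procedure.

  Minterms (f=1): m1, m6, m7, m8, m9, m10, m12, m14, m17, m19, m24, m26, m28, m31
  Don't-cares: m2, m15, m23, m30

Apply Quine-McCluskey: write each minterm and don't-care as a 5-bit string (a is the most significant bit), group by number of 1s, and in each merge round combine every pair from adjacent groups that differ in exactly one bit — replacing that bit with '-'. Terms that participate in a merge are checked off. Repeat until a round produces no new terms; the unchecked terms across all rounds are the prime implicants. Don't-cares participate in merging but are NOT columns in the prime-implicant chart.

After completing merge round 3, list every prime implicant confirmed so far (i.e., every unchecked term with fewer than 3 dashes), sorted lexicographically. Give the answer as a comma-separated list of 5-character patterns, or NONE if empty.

--111, -0001, -111-, 0--10, 0-001, 0-11-, 0100-, 10-11, 100-1

size-2^0 implicants → 00001(✓)  00010(✓)  00110(✓)  00111(✓)  01000(✓)  01001(✓)  01010(✓)  01100(✓)  01110(✓)  01111(✓)  10001(✓)  10011(✓)  10111(✓)  11000(✓)  11010(✓)  11100(✓)  11110(✓)  11111(✓)
size-2^1 implicants → -0001  -0111(✓)  -1000(✓)  -1010(✓)  -1100(✓)  -1110(✓)  -1111(✓)  0-001  0-010(✓)  0-110(✓)  0-111(✓)  00-10(✓)  0011-(✓)  01-00(✓)  01-10(✓)  010-0(✓)  0100-  011-0(✓)  0111-(✓)  1-111(✓)  10-11  100-1  11-00(✓)  11-10(✓)  110-0(✓)  111-0(✓)  1111-(✓)
size-2^2 implicants → --111  -1-00(✓)  -1-10(✓)  -10-0(✓)  -11-0(✓)  -111-  0--10  0-11-  01--0(✓)  11--0(✓)
size-2^3 implicants → -1--0
Unchecked terms (primes): --111, -0001, -1--0, -111-, 0--10, 0-001, 0-11-, 0100-, 10-11, 100-1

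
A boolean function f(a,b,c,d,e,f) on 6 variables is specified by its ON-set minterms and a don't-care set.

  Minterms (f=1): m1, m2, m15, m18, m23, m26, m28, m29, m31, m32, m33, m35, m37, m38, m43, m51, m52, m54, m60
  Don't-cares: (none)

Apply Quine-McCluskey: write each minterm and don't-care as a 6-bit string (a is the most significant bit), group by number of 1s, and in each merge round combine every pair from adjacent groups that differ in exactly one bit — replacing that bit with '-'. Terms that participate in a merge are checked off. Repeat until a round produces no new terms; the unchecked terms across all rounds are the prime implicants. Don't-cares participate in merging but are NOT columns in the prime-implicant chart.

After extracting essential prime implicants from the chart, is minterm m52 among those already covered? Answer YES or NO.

NO

Round 0: 000001✓ 000010✓ 001111✓ 010010✓ 010111✓ 011010✓ 011100✓ 011101✓ 011111✓ 100000✓ 100001✓ 100011✓ 100101✓ 100110✓ 101011✓ 110011✓ 110100✓ 110110✓ 111100✓
Round 1: -00001 -11100 0-0010 0-1111 01-010 01-111 0111-1 01110- 1-0011 1-0110 10-011 100-01 1000-1 10000- 11-100 1101-0
PIs = {-00001, -11100, 0-0010, 0-1111, 01-010, 01-111, 0111-1, 01110-, 1-0011, 1-0110, 10-011, 100-01, 1000-1, 10000-, 11-100, 1101-0}
Coverage chart:
  m1: -00001 ←essential
  m2: 0-0010 ←essential
  m15: 0-1111 ←essential
  m18: 0-0010,01-010
  m23: 01-111 ←essential
  m26: 01-010 ←essential
  m28: -11100,01110-
  m29: 0111-1,01110-
  m31: 0-1111,01-111,0111-1
  m32: 10000- ←essential
  m33: -00001,100-01,1000-1,10000-
  m35: 1-0011,10-011,1000-1
  m37: 100-01 ←essential
  m38: 1-0110 ←essential
  m43: 10-011 ←essential
  m51: 1-0011 ←essential
  m52: 11-100,1101-0
  m54: 1-0110,1101-0
  m60: -11100,11-100
Essential: -00001, 0-0010, 0-1111, 01-010, 01-111, 1-0011, 1-0110, 10-011, 100-01, 10000-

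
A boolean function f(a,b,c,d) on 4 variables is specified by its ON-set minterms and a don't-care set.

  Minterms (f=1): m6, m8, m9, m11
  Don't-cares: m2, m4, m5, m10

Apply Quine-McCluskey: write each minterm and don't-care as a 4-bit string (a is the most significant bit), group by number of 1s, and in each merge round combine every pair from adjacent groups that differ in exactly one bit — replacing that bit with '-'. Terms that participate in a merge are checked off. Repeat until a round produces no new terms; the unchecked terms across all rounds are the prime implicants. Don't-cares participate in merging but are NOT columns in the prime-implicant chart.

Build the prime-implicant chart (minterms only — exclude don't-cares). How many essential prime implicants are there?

Round 0: 0010✓ 0100✓ 0101✓ 0110✓ 1000✓ 1001✓ 1010✓ 1011✓
Round 1: -010 0-10 01-0 010- 10-0✓ 10-1✓ 100-✓ 101-✓
Round 2: 10--
PIs = {-010, 0-10, 01-0, 010-, 10--}
Coverage chart:
  m6: 0-10,01-0
  m8: 10-- ←essential
  m9: 10-- ←essential
  m11: 10-- ←essential
Essential: 10--

1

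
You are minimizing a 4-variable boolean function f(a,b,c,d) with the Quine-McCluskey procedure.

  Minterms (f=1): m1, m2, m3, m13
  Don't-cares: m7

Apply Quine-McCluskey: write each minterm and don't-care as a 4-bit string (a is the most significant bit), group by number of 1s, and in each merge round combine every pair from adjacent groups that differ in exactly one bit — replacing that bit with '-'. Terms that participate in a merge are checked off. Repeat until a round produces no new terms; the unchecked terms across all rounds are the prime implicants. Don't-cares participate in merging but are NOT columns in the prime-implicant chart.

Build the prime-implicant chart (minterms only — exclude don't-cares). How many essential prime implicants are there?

[col 0] 0001*, 0010*, 0011*, 0111*, 1101
[col 1] 0-11, 00-1, 001-
Prime implicants: 0-11, 00-1, 001-, 1101
PI chart (minterm → PIs covering it):
  1 | 00-1  (sole → essential)
  2 | 001-  (sole → essential)
  3 | 0-11,00-1,001-
  13 | 1101  (sole → essential)
Essential prime implicants: 00-1, 001-, 1101

3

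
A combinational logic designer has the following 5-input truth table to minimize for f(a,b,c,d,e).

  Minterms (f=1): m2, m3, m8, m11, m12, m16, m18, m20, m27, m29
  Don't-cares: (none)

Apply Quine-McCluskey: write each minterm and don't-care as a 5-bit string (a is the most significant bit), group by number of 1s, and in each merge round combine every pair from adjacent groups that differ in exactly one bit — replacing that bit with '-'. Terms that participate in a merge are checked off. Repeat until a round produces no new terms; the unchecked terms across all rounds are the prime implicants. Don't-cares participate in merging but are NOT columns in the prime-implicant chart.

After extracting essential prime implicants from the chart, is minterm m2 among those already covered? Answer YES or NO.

size-2^0 implicants → 00010(✓)  00011(✓)  01000(✓)  01011(✓)  01100(✓)  10000(✓)  10010(✓)  10100(✓)  11011(✓)  11101
size-2^1 implicants → -0010  -1011  0-011  0001-  01-00  10-00  100-0
Unchecked terms (primes): -0010, -1011, 0-011, 0001-, 01-00, 10-00, 100-0, 11101
Minterm coverage:
  m2 ⊆ -0010,0001-
  m3 ⊆ 0-011,0001-
  m8 ⊆ 01-00 [E]
  m11 ⊆ -1011,0-011
  m12 ⊆ 01-00 [E]
  m16 ⊆ 10-00,100-0
  m18 ⊆ -0010,100-0
  m20 ⊆ 10-00 [E]
  m27 ⊆ -1011 [E]
  m29 ⊆ 11101 [E]
E = {-1011, 01-00, 10-00, 11101}

NO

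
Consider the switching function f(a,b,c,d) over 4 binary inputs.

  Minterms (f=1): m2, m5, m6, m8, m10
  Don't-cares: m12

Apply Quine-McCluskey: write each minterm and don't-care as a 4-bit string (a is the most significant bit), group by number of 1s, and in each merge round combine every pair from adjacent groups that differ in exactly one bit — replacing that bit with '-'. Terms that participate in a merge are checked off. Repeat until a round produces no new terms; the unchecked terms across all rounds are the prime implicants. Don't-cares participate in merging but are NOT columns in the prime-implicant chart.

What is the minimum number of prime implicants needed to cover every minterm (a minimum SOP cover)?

[col 0] 0010*, 0101, 0110*, 1000*, 1010*, 1100*
[col 1] -010, 0-10, 1-00, 10-0
Prime implicants: -010, 0-10, 0101, 1-00, 10-0
PI chart (minterm → PIs covering it):
  2 | -010,0-10
  5 | 0101  (sole → essential)
  6 | 0-10  (sole → essential)
  8 | 1-00,10-0
  10 | -010,10-0
Essential prime implicants: 0-10, 0101
Petrick residual → 10-0
Minimum SOP uses 3 PIs: a'cd' + a'bc'd + ab'd'

3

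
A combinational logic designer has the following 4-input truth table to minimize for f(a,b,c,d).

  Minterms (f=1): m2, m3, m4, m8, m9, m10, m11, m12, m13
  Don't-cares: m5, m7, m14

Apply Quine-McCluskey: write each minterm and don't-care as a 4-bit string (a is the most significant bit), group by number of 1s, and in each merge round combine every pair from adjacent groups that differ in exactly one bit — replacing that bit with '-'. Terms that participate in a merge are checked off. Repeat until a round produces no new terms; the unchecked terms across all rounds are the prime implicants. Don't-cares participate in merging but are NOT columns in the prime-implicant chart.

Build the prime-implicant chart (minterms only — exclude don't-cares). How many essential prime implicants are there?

2

[col 0] 0010*, 0011*, 0100*, 0101*, 0111*, 1000*, 1001*, 1010*, 1011*, 1100*, 1101*, 1110*
[col 1] -010*, -011*, -100*, -101*, 0-11, 001-*, 01-1, 010-*, 1-00*, 1-01*, 1-10*, 10-0*, 10-1*, 100-*, 101-*, 11-0*, 110-*
[col 2] -01-, -10-, 1--0, 1-0-, 10--
Prime implicants: -01-, -10-, 0-11, 01-1, 1--0, 1-0-, 10--
PI chart (minterm → PIs covering it):
  2 | -01-  (sole → essential)
  3 | -01-,0-11
  4 | -10-  (sole → essential)
  8 | 1--0,1-0-,10--
  9 | 1-0-,10--
  10 | -01-,1--0,10--
  11 | -01-,10--
  12 | -10-,1--0,1-0-
  13 | -10-,1-0-
Essential prime implicants: -01-, -10-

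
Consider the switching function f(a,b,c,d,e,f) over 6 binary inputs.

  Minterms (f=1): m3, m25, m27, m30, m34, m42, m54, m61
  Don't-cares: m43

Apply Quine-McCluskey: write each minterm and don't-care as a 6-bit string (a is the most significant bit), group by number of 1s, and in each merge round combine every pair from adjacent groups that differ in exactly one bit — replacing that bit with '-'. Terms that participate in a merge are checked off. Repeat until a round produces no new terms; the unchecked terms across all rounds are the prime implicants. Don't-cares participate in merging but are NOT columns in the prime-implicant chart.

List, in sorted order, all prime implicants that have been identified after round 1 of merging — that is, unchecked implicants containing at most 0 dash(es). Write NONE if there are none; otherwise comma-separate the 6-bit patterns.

size-2^0 implicants → 000011  011001(✓)  011011(✓)  011110  100010(✓)  101010(✓)  101011(✓)  110110  111101
size-2^1 implicants → 0110-1  10-010  10101-
Unchecked terms (primes): 000011, 0110-1, 011110, 10-010, 10101-, 110110, 111101

000011, 011110, 110110, 111101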